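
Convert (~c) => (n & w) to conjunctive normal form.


Step 1: Rewrite (¬c) → (n ∧ w) as ¬(¬c) ∨ (n ∧ w).
Step 2: Distribute ∨ over ∧.
Step 3: Eliminate any double negations (¬¬X = X).

(c | n) & (c | w)


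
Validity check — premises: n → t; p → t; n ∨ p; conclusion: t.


This matches the form of proof by cases: the conclusion follows in every model of the premises.

Valid.


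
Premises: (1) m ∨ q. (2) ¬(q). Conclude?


Disjunctive syllogism: from (P ∨ Q) and ¬P, infer Q.
One disjunct, 'q', is ruled out; the other must hold.

m


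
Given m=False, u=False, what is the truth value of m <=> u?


Biconditional is true when both operands have the same truth value.
Substitute: m=False, u=False.
False <=> False evaluates to True.

True


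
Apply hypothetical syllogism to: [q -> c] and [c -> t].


Hypothetical syllogism: from (P → Q) and (Q → R), infer (P → R).
Chain the two implications through the shared middle term 'c'.

q -> t


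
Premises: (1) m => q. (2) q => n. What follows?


Hypothetical syllogism: from (P → Q) and (Q → R), infer (P → R).
Chain the two implications through the shared middle term 'q'.

m => n


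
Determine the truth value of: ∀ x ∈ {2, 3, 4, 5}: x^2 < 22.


Evaluate the predicate on each element: 2:T, 3:T, 4:T, 5:F.
Counterexample x = 5 fails the predicate.

F


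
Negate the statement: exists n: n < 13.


¬(forall x: φ) = exists x: ¬φ, and ¬(exists x: φ) = forall x: ¬φ.
Apply to the existential statement.

forall n: ~(n < 13)


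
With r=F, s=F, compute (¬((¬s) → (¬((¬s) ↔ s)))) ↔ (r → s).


Substitute r=F, s=F:
¬s = T
¬s = T
(¬s) ↔ s = T ↔ F = F
¬((¬s) ↔ s) = T
(¬s) → (¬((¬s) ↔ s)) = T → T = T
¬((¬s) → (¬((¬s) ↔ s))) = F
r → s = F → F = T
(¬((¬s) → (¬((¬s) ↔ s)))) ↔ (r → s) = F ↔ T = F

F


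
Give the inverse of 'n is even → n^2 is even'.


The inverse of (P → Q) is (¬P → ¬Q). It is equivalent to the converse, not to the original.
Here P = 'n is even' and Q = 'n^2 is even'.

If not (n is even), then not (n^2 is even).


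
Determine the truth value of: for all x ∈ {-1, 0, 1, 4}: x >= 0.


Evaluate the predicate on each element: -1:F, 0:T, 1:T, 4:T.
Counterexample x = -1 fails the predicate.

F


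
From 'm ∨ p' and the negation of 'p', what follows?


Disjunctive syllogism: from (P ∨ Q) and ¬P, infer Q.
One disjunct, 'p', is ruled out; the other must hold.

m


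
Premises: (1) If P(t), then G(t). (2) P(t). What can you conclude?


Modus ponens: from (P → Q) and P, infer Q.
P = 'P(t)' is asserted, and P → Q holds, so Q follows.

G(t).


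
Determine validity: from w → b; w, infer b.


This matches the form of modus ponens: the conclusion follows in every model of the premises.

Valid.


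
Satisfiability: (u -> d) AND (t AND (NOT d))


Search for a satisfying assignment over {d, t, u}.
Try d=F, t=T, u=F: the formula evaluates to T.
A satisfying assignment exists.

Satisfiable.


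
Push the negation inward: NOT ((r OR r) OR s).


De Morgan: the negation of a disjunction is the conjunction of the negations.
Distribute NOT across OR, flipping it to AND, and negate each literal.

((NOT r) AND (NOT r)) AND (NOT s)


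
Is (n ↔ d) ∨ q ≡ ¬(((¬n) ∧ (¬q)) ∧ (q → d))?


Compare truth tables:
d | n | q | φ | ψ
-----------------
F | F | F | T | F
T | F | F | F | F
F | T | F | F | T
T | T | F | T | T
F | F | T | T | T
T | F | T | T | T
F | T | T | T | T
T | T | T | T | T
They differ at row 1 (d=F, n=F, q=F): φ=T but ψ=F.

No, they are not logically equivalent.


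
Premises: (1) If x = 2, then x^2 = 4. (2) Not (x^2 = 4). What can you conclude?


Modus tollens: from (P → Q) and ¬Q, infer ¬P.
Q = 'x^2 = 4' is denied; since P → Q, P must also fail.

Not (x = 2).


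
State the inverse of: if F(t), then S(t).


The inverse of (P → Q) is (¬P → ¬Q). It is equivalent to the converse, not to the original.
Here P = 'F(t)' and Q = 'S(t)'.

If not (F(t)), then not (S(t)).


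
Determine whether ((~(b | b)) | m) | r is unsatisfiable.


Truth table over {b, m, r}:
b | m | r | φ
-------------
False | False | False | True
True | False | False | False
False | True | False | True
True | True | False | True
False | False | True | True
True | False | True | True
False | True | True | True
True | True | True | True
Satisfying assignment at row 1: b=False, m=False, r=False gives True.

No, it is not a contradiction.


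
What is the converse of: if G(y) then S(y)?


The converse of (P → Q) is (Q → P). It is not in general equivalent to the original.
Here P = 'G(y)' and Q = 'S(y)'.

If S(y), then G(y).


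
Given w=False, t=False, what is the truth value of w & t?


Conjunction is true only when both operands are true.
Substitute: w=False, t=False.
False & False evaluates to False.

False


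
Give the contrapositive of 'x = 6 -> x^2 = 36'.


The contrapositive of (P → Q) is (¬Q → ¬P); it is logically equivalent to the original.
Here P = 'x = 6' and Q = 'x^2 = 36'.

If not (x^2 = 36), then not (x = 6).


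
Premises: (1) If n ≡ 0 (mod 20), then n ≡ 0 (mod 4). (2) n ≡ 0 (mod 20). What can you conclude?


Modus ponens: from (P → Q) and P, infer Q.
P = 'n ≡ 0 (mod 20)' is asserted, and P → Q holds, so Q follows.

n ≡ 0 (mod 4).


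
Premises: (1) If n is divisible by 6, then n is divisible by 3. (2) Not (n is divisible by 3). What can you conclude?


Modus tollens: from (P → Q) and ¬Q, infer ¬P.
Q = 'n is divisible by 3' is denied; since P → Q, P must also fail.

Not (n is divisible by 6).


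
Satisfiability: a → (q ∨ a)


Search for a satisfying assignment over {a, q}.
Try a=F, q=F: the formula evaluates to T.
A satisfying assignment exists.

Satisfiable.


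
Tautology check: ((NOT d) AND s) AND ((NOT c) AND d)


Build the truth table over {c, d, s}:
c | d | s | φ
-------------
F | F | F | F
T | F | F | F
F | T | F | F
T | T | F | F
F | F | T | F
T | F | T | F
F | T | T | F
T | T | T | F
Counterexample at row 1: with c=F, d=F, s=F, the formula is F.

No, it is not a tautology.


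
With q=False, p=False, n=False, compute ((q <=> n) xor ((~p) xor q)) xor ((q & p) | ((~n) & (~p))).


Substitute q=False, p=False, n=False:
q <=> n = False <=> False = True
~p = True
(~p) xor q = True xor False = True
(q <=> n) xor ((~p) xor q) = True xor True = False
q & p = False & False = False
~n = True
~p = True
(~n) & (~p) = True & True = True
(q & p) | ((~n) & (~p)) = False | True = True
((q <=> n) xor ((~p) xor q)) xor ((q & p) | ((~n) & (~p))) = False xor True = True

True


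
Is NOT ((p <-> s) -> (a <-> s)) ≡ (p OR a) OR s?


Compare truth tables:
a | p | s | φ | ψ
-----------------
F | F | F | F | F
T | F | F | T | T
F | T | F | F | T
T | T | F | F | T
F | F | T | F | T
T | F | T | F | T
F | T | T | T | T
T | T | T | F | T
They differ at row 3 (a=F, p=T, s=F): φ=F but ψ=T.

No, they are not logically equivalent.


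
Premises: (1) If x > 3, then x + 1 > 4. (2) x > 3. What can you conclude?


Modus ponens: from (P → Q) and P, infer Q.
P = 'x > 3' is asserted, and P → Q holds, so Q follows.

x + 1 > 4.


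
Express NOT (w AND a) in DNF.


Step 1: Apply De Morgan: ¬(w ∧ a) = ¬w ∨ ¬a.

(NOT w) OR (NOT a)


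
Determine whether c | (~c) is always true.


Build the truth table over {c}:
c | φ
-----
False | True
True | True
Every row evaluates to true.

Yes, it is a tautology.


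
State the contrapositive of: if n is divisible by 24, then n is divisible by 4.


The contrapositive of (P → Q) is (¬Q → ¬P); it is logically equivalent to the original.
Here P = 'n is divisible by 24' and Q = 'n is divisible by 4'.

If not (n is divisible by 4), then not (n is divisible by 24).


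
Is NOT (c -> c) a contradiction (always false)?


Truth table over {c}:
c | φ
-----
F | F
T | F
Every row is false.

Yes, it is a contradiction.


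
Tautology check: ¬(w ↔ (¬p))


Build the truth table over {p, w}:
p | w | φ
---------
F | F | T
T | F | F
F | T | F
T | T | T
Counterexample at row 2: with p=T, w=F, the formula is F.

No, it is not a tautology.


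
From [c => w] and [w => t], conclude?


Hypothetical syllogism: from (P → Q) and (Q → R), infer (P → R).
Chain the two implications through the shared middle term 'w'.

c => t


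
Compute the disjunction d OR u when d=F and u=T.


Disjunction is false only when both operands are false.
Substitute: d=F, u=T.
F OR T evaluates to T.

T


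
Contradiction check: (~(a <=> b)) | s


Truth table over {a, b, s}:
a | b | s | φ
-------------
False | False | False | False
True | False | False | True
False | True | False | True
True | True | False | False
False | False | True | True
True | False | True | True
False | True | True | True
True | True | True | True
Satisfying assignment at row 2: a=True, b=False, s=False gives True.

No, it is not a contradiction.


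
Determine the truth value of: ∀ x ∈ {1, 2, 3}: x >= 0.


Evaluate the predicate on each element: 1:T, 2:T, 3:T.
Every element satisfies the predicate.

T


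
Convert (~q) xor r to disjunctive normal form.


Step 1: (¬q) ⊕ r is true exactly when they disagree: ((¬q) ∧ ¬r) ∨ (¬(¬q) ∧ r).
Step 2: Eliminate any double negations (¬¬X = X).

((~q) & (~r)) | (q & r)


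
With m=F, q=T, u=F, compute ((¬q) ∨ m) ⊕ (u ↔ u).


Substitute m=F, q=T, u=F:
¬q = F
(¬q) ∨ m = F ∨ F = F
u ↔ u = F ↔ F = T
((¬q) ∨ m) ⊕ (u ↔ u) = F ⊕ T = T

T


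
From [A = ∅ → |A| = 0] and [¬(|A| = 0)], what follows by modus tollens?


Modus tollens: from (P → Q) and ¬Q, infer ¬P.
Q = '|A| = 0' is denied; since P → Q, P must also fail.

Not (A = ∅).


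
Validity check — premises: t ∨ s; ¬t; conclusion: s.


This matches the form of disjunctive syllogism: the conclusion follows in every model of the premises.

Valid.


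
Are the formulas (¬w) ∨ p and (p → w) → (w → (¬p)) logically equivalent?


Compare truth tables:
p | w | φ | ψ
-------------
F | F | T | T
T | F | T | T
F | T | F | T
T | T | T | F
They differ at row 3 (p=F, w=T): φ=F but ψ=T.

No, they are not logically equivalent.


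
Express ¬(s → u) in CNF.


Step 1: Rewrite s → u as ¬s ∨ u.
Step 2: Negate: ¬(¬s ∨ u) = s ∧ ¬u (De Morgan + double negation).

s ∧ (¬u)


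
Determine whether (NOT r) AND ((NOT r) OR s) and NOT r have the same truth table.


Compare truth tables:
r | s | φ | ψ
-------------
F | F | T | T
T | F | F | F
F | T | T | T
T | T | F | F
The columns φ and ψ agree on every row.

Yes, they are logically equivalent.


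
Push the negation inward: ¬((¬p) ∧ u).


De Morgan: the negation of a conjunction is the disjunction of the negations.
Distribute ¬ across ∧, flipping it to ∨, and negate each literal.

p ∨ (¬u)


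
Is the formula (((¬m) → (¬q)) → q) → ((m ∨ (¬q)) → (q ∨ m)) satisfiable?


Search for a satisfying assignment over {m, q}.
Try m=F, q=F: the formula evaluates to T.
A satisfying assignment exists.

Satisfiable.


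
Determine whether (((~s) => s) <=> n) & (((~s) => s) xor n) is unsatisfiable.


Truth table over {n, s}:
n | s | φ
---------
False | False | False
True | False | False
False | True | False
True | True | False
Every row is false.

Yes, it is a contradiction.


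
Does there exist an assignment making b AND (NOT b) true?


Check all 2 assignments over {b}:
b | φ
-----
F | F
T | F
No assignment makes the formula true.

Unsatisfiable.


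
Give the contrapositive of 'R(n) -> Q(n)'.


The contrapositive of (P → Q) is (¬Q → ¬P); it is logically equivalent to the original.
Here P = 'R(n)' and Q = 'Q(n)'.

If not (Q(n)), then not (R(n)).


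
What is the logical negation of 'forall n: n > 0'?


¬(forall x: φ) = exists x: ¬φ, and ¬(exists x: φ) = forall x: ¬φ.
Apply to the universal statement.

exists n: ~(n > 0)


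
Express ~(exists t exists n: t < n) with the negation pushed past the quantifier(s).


Negation flips each quantifier (∀↔∃) and negates the inner predicate.
¬(exists t exists n: φ) = forall t forall n: ¬φ.

forall t forall n: ~(t < n)


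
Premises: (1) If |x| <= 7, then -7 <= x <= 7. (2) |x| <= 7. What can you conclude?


Modus ponens: from (P → Q) and P, infer Q.
P = '|x| <= 7' is asserted, and P → Q holds, so Q follows.

-7 <= x <= 7.


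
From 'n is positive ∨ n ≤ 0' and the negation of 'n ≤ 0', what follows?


Disjunctive syllogism: from (P ∨ Q) and ¬P, infer Q.
One disjunct, 'n ≤ 0', is ruled out; the other must hold.

n is positive


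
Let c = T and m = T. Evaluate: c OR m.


Disjunction is false only when both operands are false.
Substitute: c=T, m=T.
T OR T evaluates to T.

T


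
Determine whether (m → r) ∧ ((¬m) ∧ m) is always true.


Build the truth table over {m, r}:
m | r | φ
---------
F | F | F
T | F | F
F | T | F
T | T | F
Counterexample at row 1: with m=F, r=F, the formula is F.

No, it is not a tautology.


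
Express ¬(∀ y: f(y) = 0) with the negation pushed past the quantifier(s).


¬(∀ x: φ) = ∃ x: ¬φ, and ¬(∃ x: φ) = ∀ x: ¬φ.
Apply to the universal statement.

∃ y: ¬(f(y) = 0)


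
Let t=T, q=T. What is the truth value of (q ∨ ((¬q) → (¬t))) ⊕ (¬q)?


Substitute t=T, q=T:
¬q = F
¬t = F
(¬q) → (¬t) = F → F = T
q ∨ ((¬q) → (¬t)) = T ∨ T = T
¬q = F
(q ∨ ((¬q) → (¬t))) ⊕ (¬q) = T ⊕ F = T

T


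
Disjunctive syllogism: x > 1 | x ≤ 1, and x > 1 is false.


Disjunctive syllogism: from (P ∨ Q) and ¬P, infer Q.
One disjunct, 'x > 1', is ruled out; the other must hold.

x ≤ 1


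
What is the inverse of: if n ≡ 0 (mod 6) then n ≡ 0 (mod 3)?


The inverse of (P → Q) is (¬P → ¬Q). It is equivalent to the converse, not to the original.
Here P = 'n ≡ 0 (mod 6)' and Q = 'n ≡ 0 (mod 3)'.

If not (n ≡ 0 (mod 6)), then not (n ≡ 0 (mod 3)).


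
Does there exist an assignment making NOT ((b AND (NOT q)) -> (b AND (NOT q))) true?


Check all 4 assignments over {b, q}:
b | q | φ
---------
F | F | F
T | F | F
F | T | F
T | T | F
No assignment makes the formula true.

Unsatisfiable.


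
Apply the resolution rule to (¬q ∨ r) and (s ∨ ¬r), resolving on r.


The clauses contain complementary literals r and ¬r.
Resolution eliminates this pair and disjoins the remaining literals (merging duplicates).

(¬q ∨ s)


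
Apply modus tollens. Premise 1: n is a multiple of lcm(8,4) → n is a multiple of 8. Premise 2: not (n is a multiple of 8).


Modus tollens: from (P → Q) and ¬Q, infer ¬P.
Q = 'n is a multiple of 8' is denied; since P → Q, P must also fail.

Not (n is a multiple of lcm(8,4)).


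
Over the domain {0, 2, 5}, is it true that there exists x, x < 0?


Evaluate the predicate on each element: 0:F, 2:F, 5:F.
No element satisfies the predicate.

F


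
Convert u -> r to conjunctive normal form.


Step 1: Rewrite u → r as ¬u ∨ r.

(NOT u) OR r


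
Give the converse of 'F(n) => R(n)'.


The converse of (P → Q) is (Q → P). It is not in general equivalent to the original.
Here P = 'F(n)' and Q = 'R(n)'.

If R(n), then F(n).


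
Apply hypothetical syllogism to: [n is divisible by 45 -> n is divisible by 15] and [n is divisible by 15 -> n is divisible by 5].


Hypothetical syllogism: from (P → Q) and (Q → R), infer (P → R).
Chain the two implications through the shared middle term 'n is divisible by 15'.

n is divisible by 45 -> n is divisible by 5


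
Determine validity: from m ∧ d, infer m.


This matches the form of conjunction elimination: the conclusion follows in every model of the premises.

Valid.


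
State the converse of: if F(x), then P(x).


The converse of (P → Q) is (Q → P). It is not in general equivalent to the original.
Here P = 'F(x)' and Q = 'P(x)'.

If P(x), then F(x).


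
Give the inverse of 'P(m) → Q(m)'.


The inverse of (P → Q) is (¬P → ¬Q). It is equivalent to the converse, not to the original.
Here P = 'P(m)' and Q = 'Q(m)'.

If not (P(m)), then not (Q(m)).


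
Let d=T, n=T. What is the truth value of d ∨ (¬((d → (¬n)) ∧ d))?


Substitute d=T, n=T:
¬n = F
d → (¬n) = T → F = F
(d → (¬n)) ∧ d = F ∧ T = F
¬((d → (¬n)) ∧ d) = T
d ∨ (¬((d → (¬n)) ∧ d)) = T ∨ T = T

T


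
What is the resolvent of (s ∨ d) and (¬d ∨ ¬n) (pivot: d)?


The clauses contain complementary literals d and ¬d.
Resolution eliminates this pair and disjoins the remaining literals (merging duplicates).

(s ∨ ¬n)


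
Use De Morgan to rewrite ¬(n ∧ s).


De Morgan: the negation of a conjunction is the disjunction of the negations.
Distribute ¬ across ∧, flipping it to ∨, and negate each literal.

(¬n) ∨ (¬s)


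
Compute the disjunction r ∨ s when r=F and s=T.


Disjunction is false only when both operands are false.
Substitute: r=F, s=T.
F ∨ T evaluates to T.

T


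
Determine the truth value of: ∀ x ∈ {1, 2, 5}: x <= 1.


Evaluate the predicate on each element: 1:T, 2:F, 5:F.
Counterexample x = 2 fails the predicate.

F


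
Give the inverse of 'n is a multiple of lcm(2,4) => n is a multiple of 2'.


The inverse of (P → Q) is (¬P → ¬Q). It is equivalent to the converse, not to the original.
Here P = 'n is a multiple of lcm(2,4)' and Q = 'n is a multiple of 2'.

If not (n is a multiple of lcm(2,4)), then not (n is a multiple of 2).


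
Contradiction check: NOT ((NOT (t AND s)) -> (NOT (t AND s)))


Truth table over {s, t}:
s | t | φ
---------
F | F | F
T | F | F
F | T | F
T | T | F
Every row is false.

Yes, it is a contradiction.


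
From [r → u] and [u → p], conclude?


Hypothetical syllogism: from (P → Q) and (Q → R), infer (P → R).
Chain the two implications through the shared middle term 'u'.

r → p


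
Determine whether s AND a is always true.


Build the truth table over {a, s}:
a | s | φ
---------
F | F | F
T | F | F
F | T | F
T | T | T
Counterexample at row 1: with a=F, s=F, the formula is F.

No, it is not a tautology.


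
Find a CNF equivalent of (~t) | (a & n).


Step 1: Distribute ∨ over ∧: (¬t) ∨ (a ∧ n) = ((¬t) ∨ a) ∧ ((¬t) ∨ n).

((~t) | a) & ((~t) | n)


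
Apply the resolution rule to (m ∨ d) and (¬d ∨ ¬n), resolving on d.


The clauses contain complementary literals d and ¬d.
Resolution eliminates this pair and disjoins the remaining literals (merging duplicates).

(m ∨ ¬n)


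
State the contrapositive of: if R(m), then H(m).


The contrapositive of (P → Q) is (¬Q → ¬P); it is logically equivalent to the original.
Here P = 'R(m)' and Q = 'H(m)'.

If not (H(m)), then not (R(m)).


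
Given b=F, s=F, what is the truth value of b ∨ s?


Disjunction is false only when both operands are false.
Substitute: b=F, s=F.
F ∨ F evaluates to F.

F


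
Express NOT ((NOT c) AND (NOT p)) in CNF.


Step 1: Apply De Morgan: ¬((¬c) ∧ (¬p)) = ¬(¬c) ∨ ¬(¬p).
Step 2: Eliminate any double negations (¬¬X = X).

c OR p


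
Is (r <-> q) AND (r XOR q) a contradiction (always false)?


Truth table over {q, r}:
q | r | φ
---------
F | F | F
T | F | F
F | T | F
T | T | F
Every row is false.

Yes, it is a contradiction.


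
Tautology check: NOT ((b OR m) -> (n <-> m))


Build the truth table over {b, m, n}:
b | m | n | φ
-------------
F | F | F | F
T | F | F | F
F | T | F | T
T | T | F | T
F | F | T | F
T | F | T | T
F | T | T | F
T | T | T | F
Counterexample at row 1: with b=F, m=F, n=F, the formula is F.

No, it is not a tautology.


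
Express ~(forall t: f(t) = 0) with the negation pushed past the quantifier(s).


¬(forall x: φ) = exists x: ¬φ, and ¬(exists x: φ) = forall x: ¬φ.
Apply to the universal statement.

exists t: ~(f(t) = 0)


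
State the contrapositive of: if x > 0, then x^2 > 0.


The contrapositive of (P → Q) is (¬Q → ¬P); it is logically equivalent to the original.
Here P = 'x > 0' and Q = 'x^2 > 0'.

If not (x^2 > 0), then not (x > 0).


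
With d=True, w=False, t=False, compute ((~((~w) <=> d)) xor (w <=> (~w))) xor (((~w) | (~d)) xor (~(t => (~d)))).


Substitute d=True, w=False, t=False:
… (earlier sub-steps elided)
w <=> (~w) = False <=> True = False
(~((~w) <=> d)) xor (w <=> (~w)) = False xor False = False
~w = True
~d = False
(~w) | (~d) = True | False = True
~d = False
t => (~d) = False => False = True
~(t => (~d)) = False
((~w) | (~d)) xor (~(t => (~d))) = True xor False = True
((~((~w) <=> d)) xor (w <=> (~w))) xor (((~w) | (~d)) xor (~(t => (~d)))) = False xor True = True

True


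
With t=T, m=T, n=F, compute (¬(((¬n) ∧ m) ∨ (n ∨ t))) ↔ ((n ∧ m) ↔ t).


Substitute t=T, m=T, n=F:
¬n = T
(¬n) ∧ m = T ∧ T = T
n ∨ t = F ∨ T = T
((¬n) ∧ m) ∨ (n ∨ t) = T ∨ T = T
¬(((¬n) ∧ m) ∨ (n ∨ t)) = F
n ∧ m = F ∧ T = F
(n ∧ m) ↔ t = F ↔ T = F
(¬(((¬n) ∧ m) ∨ (n ∨ t))) ↔ ((n ∧ m) ↔ t) = F ↔ F = T

T


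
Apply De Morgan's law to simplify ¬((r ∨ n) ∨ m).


De Morgan: the negation of a disjunction is the conjunction of the negations.
Distribute ¬ across ∨, flipping it to ∧, and negate each literal.

((¬r) ∧ (¬n)) ∧ (¬m)


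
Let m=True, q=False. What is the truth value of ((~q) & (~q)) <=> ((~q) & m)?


Substitute m=True, q=False:
~q = True
~q = True
(~q) & (~q) = True & True = True
~q = True
(~q) & m = True & True = True
((~q) & (~q)) <=> ((~q) & m) = True <=> True = True

True


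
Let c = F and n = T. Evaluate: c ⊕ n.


Exclusive or is true when exactly one operand is true.
Substitute: c=F, n=T.
F ⊕ T evaluates to T.

T


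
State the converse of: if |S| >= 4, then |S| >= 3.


The converse of (P → Q) is (Q → P). It is not in general equivalent to the original.
Here P = '|S| >= 4' and Q = '|S| >= 3'.

If |S| >= 3, then |S| >= 4.


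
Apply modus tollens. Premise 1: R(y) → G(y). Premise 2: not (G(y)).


Modus tollens: from (P → Q) and ¬Q, infer ¬P.
Q = 'G(y)' is denied; since P → Q, P must also fail.

Not (R(y)).


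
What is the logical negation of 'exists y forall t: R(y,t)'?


Negation flips each quantifier (∀↔∃) and negates the inner predicate.
¬(exists y forall t: φ) = forall y exists t: ¬φ.

forall y exists t: ~(R(y,t))


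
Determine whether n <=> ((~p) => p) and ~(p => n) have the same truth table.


Compare truth tables:
n | p | φ | ψ
-------------
False | False | True | False
True | False | False | False
False | True | False | True
True | True | True | False
They differ at row 1 (n=False, p=False): φ=True but ψ=False.

No, they are not logically equivalent.


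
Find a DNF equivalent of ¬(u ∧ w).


Step 1: Apply De Morgan: ¬(u ∧ w) = ¬u ∨ ¬w.

(¬u) ∨ (¬w)


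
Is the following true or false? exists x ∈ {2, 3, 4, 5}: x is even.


Evaluate the predicate on each element: 2:True, 3:False, 4:True, 5:False.
Witness x = 2 satisfies the predicate.

True


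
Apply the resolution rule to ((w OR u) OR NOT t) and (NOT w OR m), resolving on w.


The clauses contain complementary literals w and NOTw.
Resolution eliminates this pair and disjoins the remaining literals (merging duplicates).

((NOT t OR u) OR m)


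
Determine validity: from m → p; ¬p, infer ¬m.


This matches the form of modus tollens: the conclusion follows in every model of the premises.

Valid.


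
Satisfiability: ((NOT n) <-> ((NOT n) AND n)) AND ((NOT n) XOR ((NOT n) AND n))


Check all 2 assignments over {n}:
n | φ
-----
F | F
T | F
No assignment makes the formula true.

Unsatisfiable.


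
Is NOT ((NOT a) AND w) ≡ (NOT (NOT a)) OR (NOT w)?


Compare truth tables:
a | w | φ | ψ
-------------
F | F | T | T
T | F | T | T
F | T | F | F
T | T | T | T
The columns φ and ψ agree on every row.

Yes, they are logically equivalent.


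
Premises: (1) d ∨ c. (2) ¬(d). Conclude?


Disjunctive syllogism: from (P ∨ Q) and ¬P, infer Q.
One disjunct, 'd', is ruled out; the other must hold.

c


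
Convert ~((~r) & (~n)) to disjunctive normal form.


Step 1: Apply De Morgan: ¬((¬r) ∧ (¬n)) = ¬(¬r) ∨ ¬(¬n).
Step 2: Eliminate any double negations (¬¬X = X).

r | n


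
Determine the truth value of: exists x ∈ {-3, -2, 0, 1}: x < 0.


Evaluate the predicate on each element: -3:True, -2:True, 0:False, 1:False.
Witness x = -3 satisfies the predicate.

True


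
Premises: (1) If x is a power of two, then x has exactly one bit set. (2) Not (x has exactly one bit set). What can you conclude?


Modus tollens: from (P → Q) and ¬Q, infer ¬P.
Q = 'x has exactly one bit set' is denied; since P → Q, P must also fail.

Not (x is a power of two).


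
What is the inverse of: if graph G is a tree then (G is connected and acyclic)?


The inverse of (P → Q) is (¬P → ¬Q). It is equivalent to the converse, not to the original.
Here P = 'graph G is a tree' and Q = '(G is connected and acyclic)'.

If not (graph G is a tree), then not ((G is connected and acyclic)).


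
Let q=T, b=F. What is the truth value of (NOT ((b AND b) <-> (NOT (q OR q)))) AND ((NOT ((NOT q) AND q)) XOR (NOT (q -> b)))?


Substitute q=T, b=F:
… (earlier sub-steps elided)
NOT (q OR q) = F
(b AND b) <-> (NOT (q OR q)) = F <-> F = T
NOT ((b AND b) <-> (NOT (q OR q))) = F
NOT q = F
(NOT q) AND q = F AND T = F
NOT ((NOT q) AND q) = T
q -> b = T -> F = F
NOT (q -> b) = T
(NOT ((NOT q) AND q)) XOR (NOT (q -> b)) = T XOR T = F
(NOT ((b AND b) <-> (NOT (q OR q)))) AND ((NOT ((NOT q) AND q)) XOR (NOT (q -> b))) = F AND F = F

F


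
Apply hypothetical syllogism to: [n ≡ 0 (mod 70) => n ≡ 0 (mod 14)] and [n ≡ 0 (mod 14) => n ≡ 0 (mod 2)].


Hypothetical syllogism: from (P → Q) and (Q → R), infer (P → R).
Chain the two implications through the shared middle term 'n ≡ 0 (mod 14)'.

n ≡ 0 (mod 70) => n ≡ 0 (mod 2)


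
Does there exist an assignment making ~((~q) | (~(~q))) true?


Check all 2 assignments over {q}:
q | φ
-----
False | False
True | False
No assignment makes the formula true.

Unsatisfiable.


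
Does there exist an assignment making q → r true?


Search for a satisfying assignment over {q, r}.
Try q=F, r=F: the formula evaluates to T.
A satisfying assignment exists.

Satisfiable.


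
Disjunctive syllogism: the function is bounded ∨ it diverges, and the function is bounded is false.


Disjunctive syllogism: from (P ∨ Q) and ¬P, infer Q.
One disjunct, 'the function is bounded', is ruled out; the other must hold.

it diverges


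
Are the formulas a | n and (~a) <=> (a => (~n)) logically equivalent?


Compare truth tables:
a | n | φ | ψ
-------------
False | False | False | True
True | False | True | False
False | True | True | True
True | True | True | True
They differ at row 1 (a=False, n=False): φ=False but ψ=True.

No, they are not logically equivalent.


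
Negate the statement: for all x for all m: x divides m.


Negation flips each quantifier (∀↔∃) and negates the inner predicate.
¬(for all x for all m: φ) = there exists x there exists m: ¬φ.

there exists x there exists m: NOT(x divides m)


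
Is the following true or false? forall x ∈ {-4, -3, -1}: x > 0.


Evaluate the predicate on each element: -4:False, -3:False, -1:False.
Counterexample x = -4 fails the predicate.

False


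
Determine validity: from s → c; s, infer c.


This matches the form of modus ponens: the conclusion follows in every model of the premises.

Valid.


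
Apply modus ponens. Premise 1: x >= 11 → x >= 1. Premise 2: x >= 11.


Modus ponens: from (P → Q) and P, infer Q.
P = 'x >= 11' is asserted, and P → Q holds, so Q follows.

x >= 1.


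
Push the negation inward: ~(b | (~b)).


De Morgan: the negation of a disjunction is the conjunction of the negations.
Distribute ~ across |, flipping it to &, and negate each literal.

(~b) & b


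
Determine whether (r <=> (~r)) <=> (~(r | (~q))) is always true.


Build the truth table over {q, r}:
q | r | φ
---------
False | False | True
True | False | False
False | True | True
True | True | True
Counterexample at row 2: with q=True, r=False, the formula is False.

No, it is not a tautology.


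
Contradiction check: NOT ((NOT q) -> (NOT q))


Truth table over {q}:
q | φ
-----
F | F
T | F
Every row is false.

Yes, it is a contradiction.


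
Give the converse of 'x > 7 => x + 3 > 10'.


The converse of (P → Q) is (Q → P). It is not in general equivalent to the original.
Here P = 'x > 7' and Q = 'x + 3 > 10'.

If x + 3 > 10, then x > 7.


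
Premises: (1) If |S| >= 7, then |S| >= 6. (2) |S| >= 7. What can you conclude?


Modus ponens: from (P → Q) and P, infer Q.
P = '|S| >= 7' is asserted, and P → Q holds, so Q follows.

|S| >= 6.


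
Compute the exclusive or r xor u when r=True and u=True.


Exclusive or is true when exactly one operand is true.
Substitute: r=True, u=True.
True xor True evaluates to False.

False


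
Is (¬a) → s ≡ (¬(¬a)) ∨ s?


Compare truth tables:
a | s | φ | ψ
-------------
F | F | F | F
T | F | T | T
F | T | T | T
T | T | T | T
The columns φ and ψ agree on every row.

Yes, they are logically equivalent.


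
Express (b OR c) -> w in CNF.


Step 1: Rewrite as ¬(b ∨ c) ∨ w = (¬b ∧ ¬c) ∨ w.
Step 2: Distribute ∨ over ∧.

((NOT b) OR w) AND ((NOT c) OR w)


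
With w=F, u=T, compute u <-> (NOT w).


Substitute w=F, u=T:
NOT w = T
u <-> (NOT w) = T <-> T = T

T


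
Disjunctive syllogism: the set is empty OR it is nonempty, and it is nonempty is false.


Disjunctive syllogism: from (P ∨ Q) and ¬P, infer Q.
One disjunct, 'it is nonempty', is ruled out; the other must hold.

the set is empty


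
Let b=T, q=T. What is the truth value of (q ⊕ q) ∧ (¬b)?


Substitute b=T, q=T:
q ⊕ q = T ⊕ T = F
¬b = F
(q ⊕ q) ∧ (¬b) = F ∧ F = F

F


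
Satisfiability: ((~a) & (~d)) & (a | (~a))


Search for a satisfying assignment over {a, d}.
Try a=False, d=False: the formula evaluates to True.
A satisfying assignment exists.

Satisfiable.


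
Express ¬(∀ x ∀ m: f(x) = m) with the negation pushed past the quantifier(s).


Negation flips each quantifier (∀↔∃) and negates the inner predicate.
¬(∀ x ∀ m: φ) = ∃ x ∃ m: ¬φ.

∃ x ∃ m: ¬(f(x) = m)


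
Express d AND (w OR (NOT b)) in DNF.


Step 1: Distribute ∧ over ∨: d ∧ (w ∨ (¬b)) = (d ∧ w) ∨ (d ∧ (¬b)).

(d AND w) OR (d AND (NOT b))


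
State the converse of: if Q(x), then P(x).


The converse of (P → Q) is (Q → P). It is not in general equivalent to the original.
Here P = 'Q(x)' and Q = 'P(x)'.

If P(x), then Q(x).


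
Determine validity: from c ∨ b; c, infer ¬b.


This is affirming a disjunct (fallacy). There exist truth assignments where the premises are all true but the conclusion is false.

Invalid.


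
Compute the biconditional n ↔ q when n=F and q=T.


Biconditional is true when both operands have the same truth value.
Substitute: n=F, q=T.
F ↔ T evaluates to F.

F


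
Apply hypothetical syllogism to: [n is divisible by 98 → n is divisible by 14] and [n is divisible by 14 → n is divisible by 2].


Hypothetical syllogism: from (P → Q) and (Q → R), infer (P → R).
Chain the two implications through the shared middle term 'n is divisible by 14'.

n is divisible by 98 → n is divisible by 2


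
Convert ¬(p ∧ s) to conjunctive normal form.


Step 1: Apply De Morgan: ¬(p ∧ s) = ¬p ∨ ¬s.

(¬p) ∨ (¬s)


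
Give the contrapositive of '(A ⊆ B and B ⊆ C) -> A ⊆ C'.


The contrapositive of (P → Q) is (¬Q → ¬P); it is logically equivalent to the original.
Here P = '(A ⊆ B and B ⊆ C)' and Q = 'A ⊆ C'.

If not (A ⊆ C), then not ((A ⊆ B and B ⊆ C)).


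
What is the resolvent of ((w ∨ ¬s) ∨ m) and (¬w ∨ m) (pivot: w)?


The clauses contain complementary literals w and ¬w.
Resolution eliminates this pair and disjoins the remaining literals (merging duplicates).

(¬s ∨ m)


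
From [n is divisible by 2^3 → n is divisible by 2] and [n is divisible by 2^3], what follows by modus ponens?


Modus ponens: from (P → Q) and P, infer Q.
P = 'n is divisible by 2^3' is asserted, and P → Q holds, so Q follows.

n is divisible by 2.


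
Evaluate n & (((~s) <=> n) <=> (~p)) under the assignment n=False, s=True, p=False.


Substitute n=False, s=True, p=False:
~s = False
(~s) <=> n = False <=> False = True
~p = True
((~s) <=> n) <=> (~p) = True <=> True = True
n & (((~s) <=> n) <=> (~p)) = False & True = False

False


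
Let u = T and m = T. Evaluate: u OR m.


Disjunction is false only when both operands are false.
Substitute: u=T, m=T.
T OR T evaluates to T.

T


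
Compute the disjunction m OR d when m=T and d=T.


Disjunction is false only when both operands are false.
Substitute: m=T, d=T.
T OR T evaluates to T.

T


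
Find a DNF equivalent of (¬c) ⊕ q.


Step 1: (¬c) ⊕ q is true exactly when they disagree: ((¬c) ∧ ¬q) ∨ (¬(¬c) ∧ q).
Step 2: Eliminate any double negations (¬¬X = X).

((¬c) ∧ (¬q)) ∨ (c ∧ q)


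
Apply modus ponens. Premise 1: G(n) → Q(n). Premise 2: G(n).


Modus ponens: from (P → Q) and P, infer Q.
P = 'G(n)' is asserted, and P → Q holds, so Q follows.

Q(n).


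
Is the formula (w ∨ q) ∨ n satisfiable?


Search for a satisfying assignment over {n, q, w}.
Try n=T, q=F, w=F: the formula evaluates to T.
A satisfying assignment exists.

Satisfiable.


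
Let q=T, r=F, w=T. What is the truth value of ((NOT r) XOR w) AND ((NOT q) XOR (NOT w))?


Substitute q=T, r=F, w=T:
NOT r = T
(NOT r) XOR w = T XOR T = F
NOT q = F
NOT w = F
(NOT q) XOR (NOT w) = F XOR F = F
((NOT r) XOR w) AND ((NOT q) XOR (NOT w)) = F AND F = F

F


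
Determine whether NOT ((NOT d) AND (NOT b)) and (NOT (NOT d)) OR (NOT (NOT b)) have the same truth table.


Compare truth tables:
b | d | φ | ψ
-------------
F | F | F | F
T | F | T | T
F | T | T | T
T | T | T | T
The columns φ and ψ agree on every row.

Yes, they are logically equivalent.


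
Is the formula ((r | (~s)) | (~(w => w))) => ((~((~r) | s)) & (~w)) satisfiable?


Search for a satisfying assignment over {r, s, w}.
Try r=True, s=False, w=False: the formula evaluates to True.
A satisfying assignment exists.

Satisfiable.


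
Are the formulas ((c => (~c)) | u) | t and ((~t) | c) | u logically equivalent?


Compare truth tables:
c | t | u | φ | ψ
-----------------
False | False | False | True | True
True | False | False | False | True
False | True | False | True | False
True | True | False | True | True
False | False | True | True | True
True | False | True | True | True
False | True | True | True | True
True | True | True | True | True
They differ at row 2 (c=True, t=False, u=False): φ=False but ψ=True.

No, they are not logically equivalent.


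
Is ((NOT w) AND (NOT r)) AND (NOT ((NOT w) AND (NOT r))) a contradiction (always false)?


Truth table over {r, w}:
r | w | φ
---------
F | F | F
T | F | F
F | T | F
T | T | F
Every row is false.

Yes, it is a contradiction.


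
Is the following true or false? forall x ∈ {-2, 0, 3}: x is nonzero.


Evaluate the predicate on each element: -2:True, 0:False, 3:True.
Counterexample x = 0 fails the predicate.

False


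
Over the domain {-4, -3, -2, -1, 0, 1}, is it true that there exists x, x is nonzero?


Evaluate the predicate on each element: -4:T, -3:T, -2:T, -1:T, 0:F, 1:T.
Witness x = -4 satisfies the predicate.

T


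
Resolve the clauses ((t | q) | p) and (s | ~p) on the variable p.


The clauses contain complementary literals p and ~p.
Resolution eliminates this pair and disjoins the remaining literals (merging duplicates).

((q | t) | s)


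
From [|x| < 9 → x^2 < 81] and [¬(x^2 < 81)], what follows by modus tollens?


Modus tollens: from (P → Q) and ¬Q, infer ¬P.
Q = 'x^2 < 81' is denied; since P → Q, P must also fail.

Not (|x| < 9).


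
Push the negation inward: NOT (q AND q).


De Morgan: the negation of a conjunction is the disjunction of the negations.
Distribute NOT across AND, flipping it to OR, and negate each literal.

(NOT q) OR (NOT q)


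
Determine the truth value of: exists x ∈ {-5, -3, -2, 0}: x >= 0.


Evaluate the predicate on each element: -5:False, -3:False, -2:False, 0:True.
Witness x = 0 satisfies the predicate.

True


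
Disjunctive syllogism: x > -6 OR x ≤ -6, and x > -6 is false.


Disjunctive syllogism: from (P ∨ Q) and ¬P, infer Q.
One disjunct, 'x > -6', is ruled out; the other must hold.

x ≤ -6


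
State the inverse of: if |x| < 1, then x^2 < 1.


The inverse of (P → Q) is (¬P → ¬Q). It is equivalent to the converse, not to the original.
Here P = '|x| < 1' and Q = 'x^2 < 1'.

If not (|x| < 1), then not (x^2 < 1).


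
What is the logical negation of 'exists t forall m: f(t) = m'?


Negation flips each quantifier (∀↔∃) and negates the inner predicate.
¬(exists t forall m: φ) = forall t exists m: ¬φ.

forall t exists m: ~(f(t) = m)


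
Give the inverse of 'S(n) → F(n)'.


The inverse of (P → Q) is (¬P → ¬Q). It is equivalent to the converse, not to the original.
Here P = 'S(n)' and Q = 'F(n)'.

If not (S(n)), then not (F(n)).


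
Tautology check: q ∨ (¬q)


Build the truth table over {q}:
q | φ
-----
F | T
T | T
Every row evaluates to true.

Yes, it is a tautology.


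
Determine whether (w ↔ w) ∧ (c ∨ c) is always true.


Build the truth table over {c, w}:
c | w | φ
---------
F | F | F
T | F | T
F | T | F
T | T | T
Counterexample at row 1: with c=F, w=F, the formula is F.

No, it is not a tautology.


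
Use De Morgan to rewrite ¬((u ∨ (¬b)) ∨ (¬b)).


De Morgan: the negation of a disjunction is the conjunction of the negations.
Distribute ¬ across ∨, flipping it to ∧, and negate each literal.

((¬u) ∧ b) ∧ b


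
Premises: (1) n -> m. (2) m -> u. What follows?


Hypothetical syllogism: from (P → Q) and (Q → R), infer (P → R).
Chain the two implications through the shared middle term 'm'.

n -> u


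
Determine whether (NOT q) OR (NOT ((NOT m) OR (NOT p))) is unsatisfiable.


Truth table over {m, p, q}:
m | p | q | φ
-------------
F | F | F | T
T | F | F | T
F | T | F | T
T | T | F | T
F | F | T | F
T | F | T | F
F | T | T | F
T | T | T | T
Satisfying assignment at row 1: m=F, p=F, q=F gives T.

No, it is not a contradiction.


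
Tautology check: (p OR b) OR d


Build the truth table over {b, d, p}:
b | d | p | φ
-------------
F | F | F | F
T | F | F | T
F | T | F | T
T | T | F | T
F | F | T | T
T | F | T | T
F | T | T | T
T | T | T | T
Counterexample at row 1: with b=F, d=F, p=F, the formula is F.

No, it is not a tautology.


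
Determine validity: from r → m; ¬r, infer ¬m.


This is denying the antecedent (fallacy). There exist truth assignments where the premises are all true but the conclusion is false.

Invalid.


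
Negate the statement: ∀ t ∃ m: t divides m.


Negation flips each quantifier (∀↔∃) and negates the inner predicate.
¬(∀ t ∃ m: φ) = ∃ t ∀ m: ¬φ.

∃ t ∀ m: ¬(t divides m)


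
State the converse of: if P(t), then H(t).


The converse of (P → Q) is (Q → P). It is not in general equivalent to the original.
Here P = 'P(t)' and Q = 'H(t)'.

If H(t), then P(t).
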